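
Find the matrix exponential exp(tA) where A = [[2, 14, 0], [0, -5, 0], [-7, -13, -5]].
e^{tA} = [[e^{2*t}, (2*e^{7*t} - 2)*e^{-5*t}, 0], [0, e^{-5*t}, 0], [(1 - e^{7*t})*e^{-5*t}, (t - 2*e^{7*t} + 2)*e^{-5*t}, e^{-5*t}]]

A has Jordan form J = [[-5, 1, 0], [0, -5, 0], [0, 0, 2]] with A = PJP^{-1}, so e^{tA} = P e^{tJ} P^{-1}.

For a Jordan block J_k(λ), e^{tJ_k(λ)} = e^{λt} · (I + tN + t^2 N^2/2! + ... + t^{k-1} N^{k-1}/(k-1)!) where N is the nilpotent superdiagonal part.

Assembling the blocks and conjugating back gives the entries of e^{tA} as shown above.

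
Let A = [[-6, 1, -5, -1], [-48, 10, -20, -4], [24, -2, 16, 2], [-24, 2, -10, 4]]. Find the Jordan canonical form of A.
J = [[6, 1, 0, 0], [0, 6, 0, 0], [0, 0, 6, 0], [0, 0, 0, 6]]

The characteristic polynomial is det(xI - A) = (x - 6)^4, so the eigenvalues are 6 (algebraic multiplicity 4).

For λ = 6: rank(A - 6I) = 1, rank((A - 6I)^2) = 0. The eigenspace has dimension 4 - 1 = 3, so there are 3 Jordan blocks; the rank sequence gives block sizes [2, 1, 1].

Assembling the blocks gives the Jordan form J above.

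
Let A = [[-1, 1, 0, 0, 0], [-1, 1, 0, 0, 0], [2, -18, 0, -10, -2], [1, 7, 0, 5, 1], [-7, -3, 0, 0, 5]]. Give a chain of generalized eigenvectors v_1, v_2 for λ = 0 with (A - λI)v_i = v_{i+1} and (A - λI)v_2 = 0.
v_1 = [[0, 1, 0, -2, 1]]^T, v_2 = [[1, 1, 0, -2, 2]]^T

We seek v_1 ∈ ker(A^2) \ ker(A), then set v_{i+1} = A v_i.

One such chain is v_1 = [[0, 1, 0, -2, 1]]^T, v_2 = [[1, 1, 0, -2, 2]]^T. Check: A v_2 = [[0, 0, 0, 0, 0]]^T = 0.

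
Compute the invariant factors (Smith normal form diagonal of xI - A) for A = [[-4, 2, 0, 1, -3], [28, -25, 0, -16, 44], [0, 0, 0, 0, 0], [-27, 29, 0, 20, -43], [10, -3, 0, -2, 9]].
The Jordan structure of A has elementary divisors (x + 5)^2, x, (x - 5)^2. Arranging the block sizes at each eigenvalue in decreasing order and taking row products gives the invariant factors.

Invariant factors (smallest first, each dividing the next): x(x - 5)^2(x + 5)^2.

Check: the last factor x(x - 5)^2(x + 5)^2 is the minimal polynomial, and the product x(x - 5)^2(x + 5)^2 is the characteristic polynomial.

x(x - 5)^2(x + 5)^2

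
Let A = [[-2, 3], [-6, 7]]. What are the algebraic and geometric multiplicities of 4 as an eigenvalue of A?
algebraic multiplicity 1, geometric multiplicity 1

The characteristic polynomial is (x - 4)(x - 1), so the factor x - 4 appears with exponent 1: the algebraic multiplicity is 1.

rank(A - 4I) = 1, so the eigenspace has dimension 2 - 1 = 1: the geometric multiplicity is 1.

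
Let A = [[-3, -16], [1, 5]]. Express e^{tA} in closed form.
A has Jordan form J = [[1, 1], [0, 1]] with A = PJP^{-1}, so e^{tA} = P e^{tJ} P^{-1}.

For a Jordan block J_k(λ), e^{tJ_k(λ)} = e^{λt} · (I + tN + t^2 N^2/2! + ... + t^{k-1} N^{k-1}/(k-1)!) where N is the nilpotent superdiagonal part.

Assembling the blocks and conjugating back gives the entries of e^{tA} as shown above.

e^{tA} = [[(1 - 4*t)*e^{t}, -16*t*e^{t}], [t*e^{t}, (4*t + 1)*e^{t}]]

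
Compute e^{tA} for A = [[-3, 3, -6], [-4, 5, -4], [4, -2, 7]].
A has Jordan form J = [[3, 1, 0], [0, 3, 0], [0, 0, 3]] with A = PJP^{-1}, so e^{tA} = P e^{tJ} P^{-1}.

For a Jordan block J_k(λ), e^{tJ_k(λ)} = e^{λt} · (I + tN + t^2 N^2/2! + ... + t^{k-1} N^{k-1}/(k-1)!) where N is the nilpotent superdiagonal part.

Assembling the blocks and conjugating back gives the entries of e^{tA} as shown above.

e^{tA} = [[(1 - 6*t)*e^{3*t}, 3*t*e^{3*t}, -6*t*e^{3*t}], [-4*t*e^{3*t}, (2*t + 1)*e^{3*t}, -4*t*e^{3*t}], [4*t*e^{3*t}, -2*t*e^{3*t}, (4*t + 1)*e^{3*t}]]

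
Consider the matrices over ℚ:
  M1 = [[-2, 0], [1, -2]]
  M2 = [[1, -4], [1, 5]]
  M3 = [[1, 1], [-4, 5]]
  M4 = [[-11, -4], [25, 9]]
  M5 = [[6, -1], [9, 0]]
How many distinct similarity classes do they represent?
Characteristic polynomials: χ_{M1} = (x + 2)^2, χ_{M2} = (x - 3)^2, χ_{M3} = (x - 3)^2, χ_{M4} = (x + 1)^2, χ_{M5} = (x - 3)^2.

{M1}: invariant factors (x + 2)^2.

{M2, M3, M5}: invariant factors (x - 3)^2.

{M4}: invariant factors (x + 1)^2.

Matrices are similar if and only if their invariant-factor lists agree; the partition into similarity classes is {M1}, {M2, M3, M5}, {M4}.

3 classes: {M1}, {M2, M3, M5}, {M4}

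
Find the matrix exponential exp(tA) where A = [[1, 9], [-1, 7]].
e^{tA} = [[(1 - 3*t)*e^{4*t}, 9*t*e^{4*t}], [-t*e^{4*t}, (3*t + 1)*e^{4*t}]]

A has Jordan form J = [[4, 1], [0, 4]] with A = PJP^{-1}, so e^{tA} = P e^{tJ} P^{-1}.

For a Jordan block J_k(λ), e^{tJ_k(λ)} = e^{λt} · (I + tN + t^2 N^2/2! + ... + t^{k-1} N^{k-1}/(k-1)!) where N is the nilpotent superdiagonal part.

Assembling the blocks and conjugating back gives the entries of e^{tA} as shown above.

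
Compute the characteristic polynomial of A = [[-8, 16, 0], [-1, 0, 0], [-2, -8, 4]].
χ_A(x) = (x - 4)(x + 4)^2

xI - A = [[x + 8, -16, 0], [1, x, 0], [2, 8, x - 4]].

Expanding det(xI - A) along the first row:
det(xI - A) = + (x + 8)·det([[x, 0], [8, x - 4]]) - (-16)·det([[1, 0], [2, x - 4]]) + (0)·det([[1, x], [2, 8]]).

Evaluating gives χ_A(x) = x^3 + 4x^2 - 16x - 64 = (x - 4)(x + 4)^2.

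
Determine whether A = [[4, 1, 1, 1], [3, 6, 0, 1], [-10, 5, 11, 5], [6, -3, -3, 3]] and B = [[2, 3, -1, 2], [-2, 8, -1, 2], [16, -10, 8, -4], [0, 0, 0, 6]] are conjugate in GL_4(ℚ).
Yes.

Two matrices over a field are similar if and only if they have the same invariant factors.

Both A and B have characteristic polynomial (x - 6)^4 and minimal polynomial (x - 6)^3. Computing further, both have invariant factors x - 6, (x - 6)^3. Hence A and B are similar.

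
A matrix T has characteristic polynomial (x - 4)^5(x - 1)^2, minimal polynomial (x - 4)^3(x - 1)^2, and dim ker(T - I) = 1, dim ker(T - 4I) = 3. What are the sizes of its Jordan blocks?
λ = 1: algebraic multiplicity 2 (exponent in χ_T), largest block size 2 (exponent in m_T), 1 block (geometric multiplicity). This forces block sizes [2].
λ = 4: algebraic multiplicity 5 (exponent in χ_T), largest block size 3 (exponent in m_T), 3 blocks (geometric multiplicity). These force block sizes [3, 1, 1].

Jordan blocks: (1, 2), (4, 3), (4, 1), (4, 1)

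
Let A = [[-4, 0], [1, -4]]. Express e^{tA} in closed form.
e^{tA} = [[e^{-4*t}, 0], [t*e^{-4*t}, e^{-4*t}]]

A has Jordan form J = [[-4, 1], [0, -4]] with A = PJP^{-1}, so e^{tA} = P e^{tJ} P^{-1}.

For a Jordan block J_k(λ), e^{tJ_k(λ)} = e^{λt} · (I + tN + t^2 N^2/2! + ... + t^{k-1} N^{k-1}/(k-1)!) where N is the nilpotent superdiagonal part.

Assembling the blocks and conjugating back gives the entries of e^{tA} as shown above.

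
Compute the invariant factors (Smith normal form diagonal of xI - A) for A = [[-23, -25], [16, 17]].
(x + 3)^2

The Jordan structure of A has elementary divisors (x + 3)^2. Arranging the block sizes at each eigenvalue in decreasing order and taking row products gives the invariant factors.

Invariant factors (smallest first, each dividing the next): (x + 3)^2.

Check: the last factor (x + 3)^2 is the minimal polynomial, and the product (x + 3)^2 is the characteristic polynomial.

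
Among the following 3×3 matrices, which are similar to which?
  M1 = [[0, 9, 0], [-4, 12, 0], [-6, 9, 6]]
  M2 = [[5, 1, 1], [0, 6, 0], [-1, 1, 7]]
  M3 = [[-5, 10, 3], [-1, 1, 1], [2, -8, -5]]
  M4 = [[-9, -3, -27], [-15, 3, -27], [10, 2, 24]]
Characteristic polynomials: χ_{M1} = (x - 6)^3, χ_{M2} = (x - 6)^3, χ_{M3} = (x + 3)^3, χ_{M4} = (x - 6)^3.

{M1, M2, M4}: invariant factors x - 6, (x - 6)^2.

{M3}: invariant factors (x + 3)^3.

Matrices are similar if and only if their invariant-factor lists agree; the partition into similarity classes is {M1, M2, M4}, {M3}.

2 classes: {M1, M2, M4}, {M3}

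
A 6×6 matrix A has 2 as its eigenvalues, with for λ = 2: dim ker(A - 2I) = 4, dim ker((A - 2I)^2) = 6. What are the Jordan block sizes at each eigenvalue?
Jordan blocks: (2, 2), (2, 2), (2, 1), (2, 1)

λ = 2: successive nullity increments [4, 2] count blocks of size ≥ k; block sizes are [2, 2, 1, 1].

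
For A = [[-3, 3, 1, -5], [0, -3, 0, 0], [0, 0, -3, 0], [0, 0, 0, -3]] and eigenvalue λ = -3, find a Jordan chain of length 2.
We seek v_1 ∈ ker((A + 3I)^2) \ ker(A + 3I), then set v_{i+1} = (A + 3I) v_i.

One such chain is v_1 = [[5, 1, -2, 0]]^T, v_2 = [[1, 0, 0, 0]]^T. Check: (A + 3I) v_2 = [[0, 0, 0, 0]]^T = 0.

v_1 = [[5, 1, -2, 0]]^T, v_2 = [[1, 0, 0, 0]]^T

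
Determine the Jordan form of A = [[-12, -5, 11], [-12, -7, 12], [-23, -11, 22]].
J = [[-1, 1, 0], [0, -1, 0], [0, 0, 5]]

The characteristic polynomial is det(xI - A) = (x - 5)(x + 1)^2, so the eigenvalues are -1 (algebraic multiplicity 2), 5 (algebraic multiplicity 1).

For λ = -1: rank(A + I) = 2, rank((A + I)^2) = 1. The eigenspace has dimension 3 - 2 = 1, so there is 1 Jordan block; the rank sequence gives block sizes [2].

For λ = 5: algebraic multiplicity 1 gives one 1×1 block.

Assembling the blocks gives the Jordan form J above.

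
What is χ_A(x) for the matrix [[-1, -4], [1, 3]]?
χ_A(x) = (x - 1)^2

xI - A = [[x + 1, 4], [-1, x - 3]].

Expanding det(xI - A) along the first row:
det(xI - A) = + (x + 1)·det([[x - 3]]) - (4)·det([[-1]]).

Evaluating gives χ_A(x) = x^2 - 2x + 1 = (x - 1)^2.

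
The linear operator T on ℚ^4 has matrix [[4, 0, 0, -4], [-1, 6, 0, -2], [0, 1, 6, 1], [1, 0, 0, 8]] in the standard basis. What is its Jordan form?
The characteristic polynomial is det(xI - A) = (x - 6)^4, so the eigenvalues are 6 (algebraic multiplicity 4).

For λ = 6: rank(A - 6I) = 2, rank((A - 6I)^2) = 0. The eigenspace has dimension 4 - 2 = 2, so there are 2 Jordan blocks; the rank sequence gives block sizes [2, 2].

Assembling the blocks gives the Jordan form J above.

J = [[6, 1, 0, 0], [0, 6, 0, 0], [0, 0, 6, 1], [0, 0, 0, 6]]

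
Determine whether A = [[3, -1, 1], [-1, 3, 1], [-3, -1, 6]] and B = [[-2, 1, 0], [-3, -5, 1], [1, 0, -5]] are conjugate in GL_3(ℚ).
No.

trace(A) = 12 but trace(B) = -12. The trace is a similarity invariant, so A and B are not similar.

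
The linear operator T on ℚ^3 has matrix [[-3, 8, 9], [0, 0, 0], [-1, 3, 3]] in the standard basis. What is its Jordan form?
J = [[0, 1, 0], [0, 0, 1], [0, 0, 0]]

The characteristic polynomial is det(xI - A) = x^3, so the eigenvalues are 0 (algebraic multiplicity 3).

For λ = 0: rank(A) = 2, rank(A^2) = 1, rank(A^3) = 0. The eigenspace has dimension 3 - 2 = 1, so there is 1 Jordan block; the rank sequence gives block sizes [3].

Assembling the blocks gives the Jordan form J above.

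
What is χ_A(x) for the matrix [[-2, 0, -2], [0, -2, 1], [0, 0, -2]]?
χ_A(x) = (x + 2)^3

xI - A = [[x + 2, 0, 2], [0, x + 2, -1], [0, 0, x + 2]].

Expanding det(xI - A) along the first row:
det(xI - A) = + (x + 2)·det([[x + 2, -1], [0, x + 2]]) - (0)·det([[0, -1], [0, x + 2]]) + (2)·det([[0, x + 2], [0, 0]]).

Evaluating gives χ_A(x) = x^3 + 6x^2 + 12x + 8 = (x + 2)^3.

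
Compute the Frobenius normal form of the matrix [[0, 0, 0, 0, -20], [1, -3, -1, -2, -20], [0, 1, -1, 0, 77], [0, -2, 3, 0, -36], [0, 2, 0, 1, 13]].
R = [[0, 0, 0, 0, -20], [1, 0, 0, 0, -71], [0, 1, 0, 0, 35], [0, 0, 1, 0, -24], [0, 0, 0, 1, 9]]

The invariant factors of A (the non-unit diagonal entries of the Smith normal form of xI - A over ℚ[x]) are (x - 5)(x - 4)(x^3 + 4x + 1), each dividing the next. The characteristic polynomial is their product, (x - 5)(x - 4)(x^3 + 4x + 1).

The rational canonical form is the block-diagonal matrix of companion matrices C(f_i):
R = [[0, 0, 0, 0, -20], [1, 0, 0, 0, -71], [0, 1, 0, 0, 35], [0, 0, 1, 0, -24], [0, 0, 0, 1, 9]].

Note the characteristic polynomial does not split into linear factors over ℚ, so A has no Jordan form over ℚ; the rational canonical form exists over any field.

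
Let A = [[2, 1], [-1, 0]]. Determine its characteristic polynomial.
χ_A(x) = (x - 1)^2

xI - A = [[x - 2, -1], [1, x]].

Expanding det(xI - A) along the first row:
det(xI - A) = + (x - 2)·det([[x]]) - (-1)·det([[1]]).

Evaluating gives χ_A(x) = x^2 - 2x + 1 = (x - 1)^2.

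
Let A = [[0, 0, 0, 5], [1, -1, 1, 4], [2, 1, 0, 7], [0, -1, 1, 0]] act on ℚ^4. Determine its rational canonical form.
The invariant factors of A (the non-unit diagonal entries of the Smith normal form of xI - A over ℚ[x]) are (x + 1)(x^3 - 4x - 5), each dividing the next. The characteristic polynomial is their product, (x + 1)(x^3 - 4x - 5).

The rational canonical form is the block-diagonal matrix of companion matrices C(f_i):
R = [[0, 0, 0, 5], [1, 0, 0, 9], [0, 1, 0, 4], [0, 0, 1, -1]].

Note the characteristic polynomial does not split into linear factors over ℚ, so A has no Jordan form over ℚ; the rational canonical form exists over any field.

R = [[0, 0, 0, 5], [1, 0, 0, 9], [0, 1, 0, 4], [0, 0, 1, -1]]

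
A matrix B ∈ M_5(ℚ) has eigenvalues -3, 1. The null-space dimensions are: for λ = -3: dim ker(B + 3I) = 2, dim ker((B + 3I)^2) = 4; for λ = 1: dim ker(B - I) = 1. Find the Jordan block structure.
Jordan blocks: (-3, 2), (-3, 2), (1, 1)

λ = -3: successive nullity increments [2, 2] count blocks of size ≥ k; block sizes are [2, 2].
λ = 1: successive nullity increments [1] count blocks of size ≥ k; block sizes are [1].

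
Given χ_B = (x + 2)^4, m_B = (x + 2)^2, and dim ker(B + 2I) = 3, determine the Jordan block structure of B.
Jordan blocks: (-2, 2), (-2, 1), (-2, 1)

λ = -2: algebraic multiplicity 4 (exponent in χ_B), largest block size 2 (exponent in m_B), 3 blocks (geometric multiplicity). These force block sizes [2, 1, 1].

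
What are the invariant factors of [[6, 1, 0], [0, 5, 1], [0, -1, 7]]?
The Jordan structure of A has elementary divisors (x - 6)^3. Arranging the block sizes at each eigenvalue in decreasing order and taking row products gives the invariant factors.

Invariant factors (smallest first, each dividing the next): (x - 6)^3.

Check: the last factor (x - 6)^3 is the minimal polynomial, and the product (x - 6)^3 is the characteristic polynomial.

(x - 6)^3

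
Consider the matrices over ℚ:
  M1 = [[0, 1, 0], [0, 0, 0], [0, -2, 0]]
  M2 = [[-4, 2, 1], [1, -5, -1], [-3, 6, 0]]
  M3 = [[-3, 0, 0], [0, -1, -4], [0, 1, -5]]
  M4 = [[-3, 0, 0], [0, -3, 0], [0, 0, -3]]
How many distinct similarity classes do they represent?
Characteristic polynomials: χ_{M1} = x^3, χ_{M2} = (x + 3)^3, χ_{M3} = (x + 3)^3, χ_{M4} = (x + 3)^3.

{M1}: invariant factors x, x^2.

{M2, M3}: invariant factors x + 3, (x + 3)^2.

{M4}: invariant factors x + 3, x + 3, x + 3.

Matrices are similar if and only if their invariant-factor lists agree; the partition into similarity classes is {M1}, {M2, M3}, {M4}.

3 classes: {M1}, {M2, M3}, {M4}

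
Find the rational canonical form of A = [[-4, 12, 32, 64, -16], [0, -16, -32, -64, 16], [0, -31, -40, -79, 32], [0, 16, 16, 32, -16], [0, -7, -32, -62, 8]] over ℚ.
R = [[-4, 0, 0, 0, 0], [0, 0, -16, 0, 0], [0, 1, -8, 0, 0], [0, 0, 0, 0, -16], [0, 0, 0, 1, -8]]

The invariant factors of A (the non-unit diagonal entries of the Smith normal form of xI - A over ℚ[x]) are x + 4, (x + 4)^2, (x + 4)^2, each dividing the next. The characteristic polynomial is their product, (x + 4)^5.

The rational canonical form is the block-diagonal matrix of companion matrices C(f_i):
R = [[-4, 0, 0, 0, 0], [0, 0, -16, 0, 0], [0, 1, -8, 0, 0], [0, 0, 0, 0, -16], [0, 0, 0, 1, -8]].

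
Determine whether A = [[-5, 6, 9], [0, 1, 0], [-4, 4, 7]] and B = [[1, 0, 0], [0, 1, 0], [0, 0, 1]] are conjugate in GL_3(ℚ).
Both have characteristic polynomial (x - 1)^3, but the minimal polynomial of A is (x - 1)^2 while the minimal polynomial of B is x - 1. The minimal polynomial is a similarity invariant, so A and B are not similar.

No.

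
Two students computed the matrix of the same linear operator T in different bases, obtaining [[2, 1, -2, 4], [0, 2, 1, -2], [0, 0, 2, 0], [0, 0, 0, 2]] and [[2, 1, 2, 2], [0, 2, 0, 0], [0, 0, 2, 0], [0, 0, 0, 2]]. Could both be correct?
No.

Both have characteristic polynomial (x - 2)^4, but the minimal polynomial of A is (x - 2)^3 while the minimal polynomial of B is (x - 2)^2. The minimal polynomial is a similarity invariant, so A and B are not similar.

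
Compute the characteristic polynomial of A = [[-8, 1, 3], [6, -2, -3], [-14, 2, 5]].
χ_A(x) = (x + 1)(x + 2)^2

xI - A = [[x + 8, -1, -3], [-6, x + 2, 3], [14, -2, x - 5]].

Expanding det(xI - A) along the first row:
det(xI - A) = + (x + 8)·det([[x + 2, 3], [-2, x - 5]]) - (-1)·det([[-6, 3], [14, x - 5]]) + (-3)·det([[-6, x + 2], [14, -2]]).

Evaluating gives χ_A(x) = x^3 + 5x^2 + 8x + 4 = (x + 1)(x + 2)^2.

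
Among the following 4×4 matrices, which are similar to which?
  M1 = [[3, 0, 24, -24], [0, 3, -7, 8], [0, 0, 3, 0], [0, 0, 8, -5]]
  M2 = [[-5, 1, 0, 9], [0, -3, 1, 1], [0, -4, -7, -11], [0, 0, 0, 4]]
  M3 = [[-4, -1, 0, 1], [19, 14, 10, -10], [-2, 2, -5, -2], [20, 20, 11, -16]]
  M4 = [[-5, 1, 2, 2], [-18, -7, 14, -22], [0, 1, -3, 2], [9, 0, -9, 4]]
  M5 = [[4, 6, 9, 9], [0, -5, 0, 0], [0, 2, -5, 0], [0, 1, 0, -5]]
Characteristic polynomials: χ_{M1} = (x - 3)^3(x + 5), χ_{M2} = (x - 4)(x + 5)^3, χ_{M3} = (x - 4)(x + 5)^3, χ_{M4} = (x - 4)(x + 5)^3, χ_{M5} = (x - 4)(x + 5)^3.

{M1}: invariant factors x - 3, (x - 3)^2(x + 5).

{M2, M3}: invariant factors (x - 4)(x + 5)^3.

{M4, M5}: invariant factors x + 5, (x - 4)(x + 5)^2.

Matrices are similar if and only if their invariant-factor lists agree; the partition into similarity classes is {M1}, {M2, M3}, {M4, M5}.

3 classes: {M1}, {M2, M3}, {M4, M5}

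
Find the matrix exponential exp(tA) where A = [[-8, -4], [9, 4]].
A has Jordan form J = [[-2, 1], [0, -2]] with A = PJP^{-1}, so e^{tA} = P e^{tJ} P^{-1}.

For a Jordan block J_k(λ), e^{tJ_k(λ)} = e^{λt} · (I + tN + t^2 N^2/2! + ... + t^{k-1} N^{k-1}/(k-1)!) where N is the nilpotent superdiagonal part.

Assembling the blocks and conjugating back gives the entries of e^{tA} as shown above.

e^{tA} = [[(1 - 6*t)*e^{-2*t}, -4*t*e^{-2*t}], [9*t*e^{-2*t}, (6*t + 1)*e^{-2*t}]]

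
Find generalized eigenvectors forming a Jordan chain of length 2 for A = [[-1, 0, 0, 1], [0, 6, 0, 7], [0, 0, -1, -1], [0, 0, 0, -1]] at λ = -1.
v_1 = [[0, -1, 0, 1]]^T, v_2 = [[1, 0, -1, 0]]^T

We seek v_1 ∈ ker((A + I)^2) \ ker(A + I), then set v_{i+1} = (A + I) v_i.

One such chain is v_1 = [[0, -1, 0, 1]]^T, v_2 = [[1, 0, -1, 0]]^T. Check: (A + I) v_2 = [[0, 0, 0, 0]]^T = 0.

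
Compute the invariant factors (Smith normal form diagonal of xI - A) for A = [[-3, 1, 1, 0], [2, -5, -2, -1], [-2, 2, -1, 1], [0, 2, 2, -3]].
The Jordan structure of A has elementary divisors (x + 3)^2, (x + 3)^2. Arranging the block sizes at each eigenvalue in decreasing order and taking row products gives the invariant factors.

Invariant factors (smallest first, each dividing the next): (x + 3)^2, (x + 3)^2.

Check: the last factor (x + 3)^2 is the minimal polynomial, and the product (x + 3)^4 is the characteristic polynomial.

(x + 3)^2, (x + 3)^2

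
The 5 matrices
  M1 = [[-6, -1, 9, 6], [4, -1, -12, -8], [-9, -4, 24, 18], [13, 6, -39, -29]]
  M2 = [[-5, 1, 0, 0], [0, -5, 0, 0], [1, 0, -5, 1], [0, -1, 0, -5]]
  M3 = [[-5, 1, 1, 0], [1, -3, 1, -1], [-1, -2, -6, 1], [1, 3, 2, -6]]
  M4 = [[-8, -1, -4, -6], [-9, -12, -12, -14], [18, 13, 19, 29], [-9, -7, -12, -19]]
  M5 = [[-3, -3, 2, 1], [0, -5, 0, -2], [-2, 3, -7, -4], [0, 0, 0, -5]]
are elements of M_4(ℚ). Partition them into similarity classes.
Characteristic polynomials: χ_{M1} = (x + 3)^4, χ_{M2} = (x + 5)^4, χ_{M3} = (x + 5)^4, χ_{M4} = (x + 5)^4, χ_{M5} = (x + 5)^4.

{M1}: invariant factors x + 3, (x + 3)^3.

{M2, M3, M4, M5}: invariant factors (x + 5)^2, (x + 5)^2.

Matrices are similar if and only if their invariant-factor lists agree; the partition into similarity classes is {M1}, {M2, M3, M4, M5}.

2 classes: {M1}, {M2, M3, M4, M5}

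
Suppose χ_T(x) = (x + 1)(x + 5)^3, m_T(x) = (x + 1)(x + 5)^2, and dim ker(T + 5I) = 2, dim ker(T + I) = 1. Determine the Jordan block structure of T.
λ = -5: algebraic multiplicity 3 (exponent in χ_T), largest block size 2 (exponent in m_T), 2 blocks (geometric multiplicity). These force block sizes [2, 1].
λ = -1: algebraic multiplicity 1 (exponent in χ_T), largest block size 1 (exponent in m_T), 1 block (geometric multiplicity). This forces block sizes [1].

Jordan blocks: (-5, 2), (-5, 1), (-1, 1)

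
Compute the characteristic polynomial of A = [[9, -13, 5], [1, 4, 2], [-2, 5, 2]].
χ_A(x) = (x - 5)^3

xI - A = [[x - 9, 13, -5], [-1, x - 4, -2], [2, -5, x - 2]].

Expanding det(xI - A) along the first row:
det(xI - A) = + (x - 9)·det([[x - 4, -2], [-5, x - 2]]) - (13)·det([[-1, -2], [2, x - 2]]) + (-5)·det([[-1, x - 4], [2, -5]]).

Evaluating gives χ_A(x) = x^3 - 15x^2 + 75x - 125 = (x - 5)^3.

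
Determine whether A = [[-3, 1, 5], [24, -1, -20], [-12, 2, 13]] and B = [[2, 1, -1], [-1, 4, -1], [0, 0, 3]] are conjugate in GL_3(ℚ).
Yes.

Two matrices over a field are similar if and only if they have the same invariant factors.

Both A and B have characteristic polynomial (x - 3)^3 and minimal polynomial (x - 3)^2. Computing further, both have invariant factors x - 3, (x - 3)^2. Hence A and B are similar.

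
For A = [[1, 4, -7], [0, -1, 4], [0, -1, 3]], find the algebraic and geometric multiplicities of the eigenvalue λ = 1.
The characteristic polynomial is (x - 1)^3, so the factor x - 1 appears with exponent 3: the algebraic multiplicity is 3.

rank(A - I) = 2, so the eigenspace has dimension 3 - 2 = 1: the geometric multiplicity is 1.

Since 1 < 3, A is not diagonalizable.

algebraic multiplicity 3, geometric multiplicity 1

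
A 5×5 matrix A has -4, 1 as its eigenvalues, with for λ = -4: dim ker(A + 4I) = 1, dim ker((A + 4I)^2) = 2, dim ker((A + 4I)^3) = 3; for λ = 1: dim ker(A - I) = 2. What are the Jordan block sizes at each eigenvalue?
Jordan blocks: (-4, 3), (1, 1), (1, 1)

λ = -4: successive nullity increments [1, 1, 1] count blocks of size ≥ k; block sizes are [3].
λ = 1: successive nullity increments [2] count blocks of size ≥ k; block sizes are [1, 1].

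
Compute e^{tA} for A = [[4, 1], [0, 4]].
e^{tA} = [[e^{4*t}, t*e^{4*t}], [0, e^{4*t}]]

A has Jordan form J = [[4, 1], [0, 4]] with A = PJP^{-1}, so e^{tA} = P e^{tJ} P^{-1}.

For a Jordan block J_k(λ), e^{tJ_k(λ)} = e^{λt} · (I + tN + t^2 N^2/2! + ... + t^{k-1} N^{k-1}/(k-1)!) where N is the nilpotent superdiagonal part.

Assembling the blocks and conjugating back gives the entries of e^{tA} as shown above.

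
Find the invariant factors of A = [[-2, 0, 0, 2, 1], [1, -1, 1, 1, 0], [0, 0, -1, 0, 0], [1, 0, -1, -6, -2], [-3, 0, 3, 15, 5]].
x + 1, x + 1, (x + 1)^3

The Jordan structure of A has elementary divisors (x + 1)^3, (x + 1), (x + 1). Arranging the block sizes at each eigenvalue in decreasing order and taking row products gives the invariant factors.

Invariant factors (smallest first, each dividing the next): x + 1, x + 1, (x + 1)^3.

Check: the last factor (x + 1)^3 is the minimal polynomial, and the product (x + 1)^5 is the characteristic polynomial.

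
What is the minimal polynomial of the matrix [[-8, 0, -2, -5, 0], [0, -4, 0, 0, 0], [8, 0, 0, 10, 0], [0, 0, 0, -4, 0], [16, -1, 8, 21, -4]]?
The characteristic polynomial factors as (x + 4)^5. The minimal polynomial is ∏(x - λ)^{k_λ} where k_λ is the size of the largest Jordan block at λ.

For λ = -4: rank(A + 4I) = 2, and the largest Jordan block has size 2 (the smallest k with rank((A + 4I)^k) = rank((A + 4I)^(k+1))).

So m_A(x) = (x + 4)^2.

m_A(x) = (x + 4)^2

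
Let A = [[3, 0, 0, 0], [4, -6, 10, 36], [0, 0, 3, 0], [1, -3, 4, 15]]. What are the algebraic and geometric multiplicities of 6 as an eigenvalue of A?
The characteristic polynomial is (x - 6)(x - 3)^3, so the factor x - 6 appears with exponent 1: the algebraic multiplicity is 1.

rank(A - 6I) = 3, so the eigenspace has dimension 4 - 3 = 1: the geometric multiplicity is 1.

algebraic multiplicity 1, geometric multiplicity 1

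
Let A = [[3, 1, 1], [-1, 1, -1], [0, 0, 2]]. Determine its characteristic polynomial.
χ_A(x) = (x - 2)^3

xI - A = [[x - 3, -1, -1], [1, x - 1, 1], [0, 0, x - 2]].

Expanding det(xI - A) along the first row:
det(xI - A) = + (x - 3)·det([[x - 1, 1], [0, x - 2]]) - (-1)·det([[1, 1], [0, x - 2]]) + (-1)·det([[1, x - 1], [0, 0]]).

Evaluating gives χ_A(x) = x^3 - 6x^2 + 12x - 8 = (x - 2)^3.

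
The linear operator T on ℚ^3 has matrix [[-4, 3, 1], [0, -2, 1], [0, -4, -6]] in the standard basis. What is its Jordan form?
J = [[-4, 1, 0], [0, -4, 1], [0, 0, -4]]

The characteristic polynomial is det(xI - A) = (x + 4)^3, so the eigenvalues are -4 (algebraic multiplicity 3).

For λ = -4: rank(A + 4I) = 2, rank((A + 4I)^2) = 1, rank((A + 4I)^3) = 0. The eigenspace has dimension 3 - 2 = 1, so there is 1 Jordan block; the rank sequence gives block sizes [3].

Assembling the blocks gives the Jordan form J above.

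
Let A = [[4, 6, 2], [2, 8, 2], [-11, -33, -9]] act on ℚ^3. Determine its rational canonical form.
The invariant factors of A (the non-unit diagonal entries of the Smith normal form of xI - A over ℚ[x]) are x - 2, (x - 2)(x + 1), each dividing the next. The characteristic polynomial is their product, (x - 2)^2(x + 1).

The rational canonical form is the block-diagonal matrix of companion matrices C(f_i):
R = [[2, 0, 0], [0, 0, 2], [0, 1, 1]].

R = [[2, 0, 0], [0, 0, 2], [0, 1, 1]]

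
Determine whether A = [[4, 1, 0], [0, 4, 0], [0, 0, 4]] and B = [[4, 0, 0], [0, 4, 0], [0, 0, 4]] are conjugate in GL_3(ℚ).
No.

Both have characteristic polynomial (x - 4)^3, but the minimal polynomial of A is (x - 4)^2 while the minimal polynomial of B is x - 4. The minimal polynomial is a similarity invariant, so A and B are not similar.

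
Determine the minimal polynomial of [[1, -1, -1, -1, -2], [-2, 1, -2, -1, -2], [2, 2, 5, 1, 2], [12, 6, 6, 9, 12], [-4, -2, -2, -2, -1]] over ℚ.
The characteristic polynomial factors as (x - 3)^5. The minimal polynomial is ∏(x - λ)^{k_λ} where k_λ is the size of the largest Jordan block at λ.

For λ = 3: rank(A - 3I) = 2, and the largest Jordan block has size 2 (the smallest k with rank((A - 3I)^k) = rank((A - 3I)^(k+1))).

So m_A(x) = (x - 3)^2.

m_A(x) = (x - 3)^2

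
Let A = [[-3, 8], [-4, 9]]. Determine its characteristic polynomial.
xI - A = [[x + 3, -8], [4, x - 9]].

Expanding det(xI - A) along the first row:
det(xI - A) = + (x + 3)·det([[x - 9]]) - (-8)·det([[4]]).

Evaluating gives χ_A(x) = x^2 - 6x + 5 = (x - 5)(x - 1).

χ_A(x) = (x - 5)(x - 1)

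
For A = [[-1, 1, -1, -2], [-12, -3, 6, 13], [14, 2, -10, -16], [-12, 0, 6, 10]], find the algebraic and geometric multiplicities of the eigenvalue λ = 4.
algebraic multiplicity 1, geometric multiplicity 1

The characteristic polynomial is (x - 4)(x + 2)(x + 3)^2, so the factor x - 4 appears with exponent 1: the algebraic multiplicity is 1.

rank(A - 4I) = 3, so the eigenspace has dimension 4 - 3 = 1: the geometric multiplicity is 1.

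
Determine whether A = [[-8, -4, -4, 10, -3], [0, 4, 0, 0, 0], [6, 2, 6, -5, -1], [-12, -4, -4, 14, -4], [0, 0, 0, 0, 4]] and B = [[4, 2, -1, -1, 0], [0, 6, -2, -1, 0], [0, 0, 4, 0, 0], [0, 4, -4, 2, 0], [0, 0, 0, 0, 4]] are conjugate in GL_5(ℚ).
Two matrices over a field are similar if and only if they have the same invariant factors.

Both A and B have characteristic polynomial (x - 4)^5 and minimal polynomial (x - 4)^2. Computing further, both have invariant factors x - 4, (x - 4)^2, (x - 4)^2. Hence A and B are similar.

Yes.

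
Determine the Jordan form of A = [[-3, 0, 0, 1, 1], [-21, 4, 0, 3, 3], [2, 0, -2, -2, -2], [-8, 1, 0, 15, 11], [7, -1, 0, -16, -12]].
J = [[-2, 1, 0, 0, 0], [0, -2, 0, 0, 0], [0, 0, -2, 0, 0], [0, 0, 0, 4, 1], [0, 0, 0, 0, 4]]

The characteristic polynomial is det(xI - A) = (x - 4)^2(x + 2)^3, so the eigenvalues are -2 (algebraic multiplicity 3), 4 (algebraic multiplicity 2).

For λ = -2: rank(A + 2I) = 3, rank((A + 2I)^2) = 2. The eigenspace has dimension 5 - 3 = 2, so there are 2 Jordan blocks; the rank sequence gives block sizes [2, 1].

For λ = 4: rank(A - 4I) = 4, rank((A - 4I)^2) = 3. The eigenspace has dimension 5 - 4 = 1, so there is 1 Jordan block; the rank sequence gives block sizes [2].

Assembling the blocks gives the Jordan form J above.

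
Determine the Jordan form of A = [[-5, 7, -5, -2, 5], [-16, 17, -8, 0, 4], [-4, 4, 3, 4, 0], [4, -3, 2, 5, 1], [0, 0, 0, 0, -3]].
J = [[-3, 0, 0, 0, 0], [0, 5, 1, 0, 0], [0, 0, 5, 0, 0], [0, 0, 0, 5, 1], [0, 0, 0, 0, 5]]

The characteristic polynomial is det(xI - A) = (x - 5)^4(x + 3), so the eigenvalues are -3 (algebraic multiplicity 1), 5 (algebraic multiplicity 4).

For λ = -3: algebraic multiplicity 1 gives one 1×1 block.

For λ = 5: rank(A - 5I) = 3, rank((A - 5I)^2) = 1. The eigenspace has dimension 5 - 3 = 2, so there are 2 Jordan blocks; the rank sequence gives block sizes [2, 2].

Assembling the blocks gives the Jordan form J above.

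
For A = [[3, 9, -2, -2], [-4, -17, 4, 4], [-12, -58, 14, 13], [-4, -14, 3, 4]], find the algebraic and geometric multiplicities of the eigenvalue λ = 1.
algebraic multiplicity 4, geometric multiplicity 2

The characteristic polynomial is (x - 1)^4, so the factor x - 1 appears with exponent 4: the algebraic multiplicity is 4.

rank(A - I) = 2, so the eigenspace has dimension 4 - 2 = 2: the geometric multiplicity is 2.

Since 2 < 4, A is not diagonalizable.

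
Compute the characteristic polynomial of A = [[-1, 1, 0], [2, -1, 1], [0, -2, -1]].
χ_A(x) = (x + 1)^3

xI - A = [[x + 1, -1, 0], [-2, x + 1, -1], [0, 2, x + 1]].

Expanding det(xI - A) along the first row:
det(xI - A) = + (x + 1)·det([[x + 1, -1], [2, x + 1]]) - (-1)·det([[-2, -1], [0, x + 1]]) + (0)·det([[-2, x + 1], [0, 2]]).

Evaluating gives χ_A(x) = x^3 + 3x^2 + 3x + 1 = (x + 1)^3.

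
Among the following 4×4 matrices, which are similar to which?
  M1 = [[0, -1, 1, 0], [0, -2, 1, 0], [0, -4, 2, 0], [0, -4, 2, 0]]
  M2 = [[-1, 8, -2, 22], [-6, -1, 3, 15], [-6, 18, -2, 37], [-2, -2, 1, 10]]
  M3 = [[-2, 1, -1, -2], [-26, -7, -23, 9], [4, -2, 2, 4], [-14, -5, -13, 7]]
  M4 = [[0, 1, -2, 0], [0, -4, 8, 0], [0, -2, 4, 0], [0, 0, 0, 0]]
3 classes: {M1, M3}, {M2}, {M4}

Characteristic polynomials: χ_{M1} = x^4, χ_{M2} = (x - 5)(x - 3)^2(x + 5), χ_{M3} = x^4, χ_{M4} = x^4.

{M1, M3}: invariant factors x, x^3.

{M2}: invariant factors (x - 5)(x - 3)^2(x + 5).

{M4}: invariant factors x, x, x^2.

Matrices are similar if and only if their invariant-factor lists agree; the partition into similarity classes is {M1, M3}, {M2}, {M4}.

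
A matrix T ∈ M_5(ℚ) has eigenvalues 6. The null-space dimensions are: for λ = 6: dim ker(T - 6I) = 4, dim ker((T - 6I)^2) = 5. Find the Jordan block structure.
λ = 6: successive nullity increments [4, 1] count blocks of size ≥ k; block sizes are [2, 1, 1, 1].

Jordan blocks: (6, 2), (6, 1), (6, 1), (6, 1)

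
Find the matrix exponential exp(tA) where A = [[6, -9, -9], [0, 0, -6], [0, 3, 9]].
e^{tA} = [[e^{6*t}, 3*(1 - e^{3*t})*e^{3*t}, 3*(1 - e^{3*t})*e^{3*t}], [0, (2 - e^{3*t})*e^{3*t}, 2*(1 - e^{3*t})*e^{3*t}], [0, e^{6*t} - e^{3*t}, 2*e^{6*t} - e^{3*t}]]

A has Jordan form J = [[3, 0, 0], [0, 6, 0], [0, 0, 6]] with A = PJP^{-1}, so e^{tA} = P e^{tJ} P^{-1}.

For a Jordan block J_k(λ), e^{tJ_k(λ)} = e^{λt} · (I + tN + t^2 N^2/2! + ... + t^{k-1} N^{k-1}/(k-1)!) where N is the nilpotent superdiagonal part.

Assembling the blocks and conjugating back gives the entries of e^{tA} as shown above.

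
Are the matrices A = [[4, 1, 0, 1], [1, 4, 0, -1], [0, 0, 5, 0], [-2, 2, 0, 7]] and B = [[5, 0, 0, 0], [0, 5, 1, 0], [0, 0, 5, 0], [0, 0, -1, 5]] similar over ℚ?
Yes.

Two matrices over a field are similar if and only if they have the same invariant factors.

Both A and B have characteristic polynomial (x - 5)^4 and minimal polynomial (x - 5)^2. Computing further, both have invariant factors x - 5, x - 5, (x - 5)^2. Hence A and B are similar.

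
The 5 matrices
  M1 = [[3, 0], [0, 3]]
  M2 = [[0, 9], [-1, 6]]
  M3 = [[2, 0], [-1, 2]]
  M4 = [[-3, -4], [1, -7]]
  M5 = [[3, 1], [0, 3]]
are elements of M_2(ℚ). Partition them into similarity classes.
Characteristic polynomials: χ_{M1} = (x - 3)^2, χ_{M2} = (x - 3)^2, χ_{M3} = (x - 2)^2, χ_{M4} = (x + 5)^2, χ_{M5} = (x - 3)^2.

{M1}: invariant factors x - 3, x - 3.

{M2, M5}: invariant factors (x - 3)^2.

{M3}: invariant factors (x - 2)^2.

{M4}: invariant factors (x + 5)^2.

Matrices are similar if and only if their invariant-factor lists agree; the partition into similarity classes is {M1}, {M2, M5}, {M3}, {M4}.

4 classes: {M1}, {M2, M5}, {M3}, {M4}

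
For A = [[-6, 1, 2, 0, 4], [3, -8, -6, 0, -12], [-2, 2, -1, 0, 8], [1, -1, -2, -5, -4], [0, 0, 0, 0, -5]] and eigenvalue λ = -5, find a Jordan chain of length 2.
v_1 = [[-1, 4, -2, 2, 0]]^T, v_2 = [[1, -3, 2, -1, 0]]^T

We seek v_1 ∈ ker((A + 5I)^2) \ ker(A + 5I), then set v_{i+1} = (A + 5I) v_i.

One such chain is v_1 = [[-1, 4, -2, 2, 0]]^T, v_2 = [[1, -3, 2, -1, 0]]^T. Check: (A + 5I) v_2 = [[0, 0, 0, 0, 0]]^T = 0.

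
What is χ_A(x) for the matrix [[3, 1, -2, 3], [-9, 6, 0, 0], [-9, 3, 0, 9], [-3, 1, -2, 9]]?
xI - A = [[x - 3, -1, 2, -3], [9, x - 6, 0, 0], [9, -3, x, -9], [3, -1, 2, x - 9]].

Expanding det(xI - A) along the first row:
det(xI - A) = + (x - 3)·det([[x - 6, 0, 0], [-3, x, -9], [-1, 2, x - 9]]) - (-1)·det([[9, 0, 0], [9, x, -9], [3, 2, x - 9]]) + (2)·det([[9, x - 6, 0], [9, -3, -9], [3, -1, x - 9]]) - (-3)·det([[9, x - 6, 0], [9, -3, x], [3, -1, 2]]).

Evaluating gives χ_A(x) = x^4 - 18x^3 + 117x^2 - 324x + 324 = (x - 6)^2(x - 3)^2.

χ_A(x) = (x - 6)^2(x - 3)^2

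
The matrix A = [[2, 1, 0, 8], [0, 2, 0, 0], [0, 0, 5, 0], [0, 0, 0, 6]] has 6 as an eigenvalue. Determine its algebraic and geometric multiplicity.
The characteristic polynomial is (x - 6)(x - 5)(x - 2)^2, so the factor x - 6 appears with exponent 1: the algebraic multiplicity is 1.

rank(A - 6I) = 3, so the eigenspace has dimension 4 - 3 = 1: the geometric multiplicity is 1.

algebraic multiplicity 1, geometric multiplicity 1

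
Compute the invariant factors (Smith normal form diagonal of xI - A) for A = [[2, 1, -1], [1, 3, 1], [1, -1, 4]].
(x - 3)^3

The Jordan structure of A has elementary divisors (x - 3)^3. Arranging the block sizes at each eigenvalue in decreasing order and taking row products gives the invariant factors.

Invariant factors (smallest first, each dividing the next): (x - 3)^3.

Check: the last factor (x - 3)^3 is the minimal polynomial, and the product (x - 3)^3 is the characteristic polynomial.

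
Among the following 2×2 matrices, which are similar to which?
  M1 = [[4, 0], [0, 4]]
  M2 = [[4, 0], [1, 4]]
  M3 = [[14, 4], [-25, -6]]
2 classes: {M1}, {M2, M3}

Characteristic polynomials: χ_{M1} = (x - 4)^2, χ_{M2} = (x - 4)^2, χ_{M3} = (x - 4)^2.

{M1}: invariant factors x - 4, x - 4.

{M2, M3}: invariant factors (x - 4)^2.

Matrices are similar if and only if their invariant-factor lists agree; the partition into similarity classes is {M1}, {M2, M3}.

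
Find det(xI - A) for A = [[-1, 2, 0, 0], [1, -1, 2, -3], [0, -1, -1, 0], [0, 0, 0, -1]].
xI - A = [[x + 1, -2, 0, 0], [-1, x + 1, -2, 3], [0, 1, x + 1, 0], [0, 0, 0, x + 1]].

Expanding det(xI - A) along the first row:
det(xI - A) = + (x + 1)·det([[x + 1, -2, 3], [1, x + 1, 0], [0, 0, x + 1]]) - (-2)·det([[-1, -2, 3], [0, x + 1, 0], [0, 0, x + 1]]) + (0)·det([[-1, x + 1, 3], [0, 1, 0], [0, 0, x + 1]]) - (0)·det([[-1, x + 1, -2], [0, 1, x + 1], [0, 0, 0]]).

Evaluating gives χ_A(x) = x^4 + 4x^3 + 6x^2 + 4x + 1 = (x + 1)^4.

χ_A(x) = (x + 1)^4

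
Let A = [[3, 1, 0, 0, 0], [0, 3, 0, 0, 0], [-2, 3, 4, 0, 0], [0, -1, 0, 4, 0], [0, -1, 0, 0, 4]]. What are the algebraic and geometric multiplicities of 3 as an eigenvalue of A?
The characteristic polynomial is (x - 4)^3(x - 3)^2, so the factor x - 3 appears with exponent 2: the algebraic multiplicity is 2.

rank(A - 3I) = 4, so the eigenspace has dimension 5 - 4 = 1: the geometric multiplicity is 1.

Since 1 < 2, A is not diagonalizable.

algebraic multiplicity 2, geometric multiplicity 1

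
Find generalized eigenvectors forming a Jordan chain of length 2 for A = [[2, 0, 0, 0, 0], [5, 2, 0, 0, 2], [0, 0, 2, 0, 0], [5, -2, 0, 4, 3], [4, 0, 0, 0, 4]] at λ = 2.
v_1 = [[1, 0, 0, 1, -2]]^T, v_2 = [[0, 1, 0, 1, 0]]^T

We seek v_1 ∈ ker((A - 2I)^2) \ ker(A - 2I), then set v_{i+1} = (A - 2I) v_i.

One such chain is v_1 = [[1, 0, 0, 1, -2]]^T, v_2 = [[0, 1, 0, 1, 0]]^T. Check: (A - 2I) v_2 = [[0, 0, 0, 0, 0]]^T = 0.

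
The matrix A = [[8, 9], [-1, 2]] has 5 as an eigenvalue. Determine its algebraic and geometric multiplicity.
The characteristic polynomial is (x - 5)^2, so the factor x - 5 appears with exponent 2: the algebraic multiplicity is 2.

rank(A - 5I) = 1, so the eigenspace has dimension 2 - 1 = 1: the geometric multiplicity is 1.

Since 1 < 2, A is not diagonalizable.

algebraic multiplicity 2, geometric multiplicity 1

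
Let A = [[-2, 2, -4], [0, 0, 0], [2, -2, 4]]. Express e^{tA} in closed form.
A has Jordan form J = [[0, 0, 0], [0, 0, 0], [0, 0, 2]] with A = PJP^{-1}, so e^{tA} = P e^{tJ} P^{-1}.

For a Jordan block J_k(λ), e^{tJ_k(λ)} = e^{λt} · (I + tN + t^2 N^2/2! + ... + t^{k-1} N^{k-1}/(k-1)!) where N is the nilpotent superdiagonal part.

Assembling the blocks and conjugating back gives the entries of e^{tA} as shown above.

e^{tA} = [[2 - e^{2*t}, e^{2*t} - 1, 2 - 2*e^{2*t}], [0, 1, 0], [e^{2*t} - 1, 1 - e^{2*t}, 2*e^{2*t} - 1]]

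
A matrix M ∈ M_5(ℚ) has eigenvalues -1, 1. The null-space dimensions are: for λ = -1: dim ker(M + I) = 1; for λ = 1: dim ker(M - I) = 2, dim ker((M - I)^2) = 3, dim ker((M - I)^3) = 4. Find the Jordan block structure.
λ = -1: successive nullity increments [1] count blocks of size ≥ k; block sizes are [1].
λ = 1: successive nullity increments [2, 1, 1] count blocks of size ≥ k; block sizes are [3, 1].

Jordan blocks: (-1, 1), (1, 3), (1, 1)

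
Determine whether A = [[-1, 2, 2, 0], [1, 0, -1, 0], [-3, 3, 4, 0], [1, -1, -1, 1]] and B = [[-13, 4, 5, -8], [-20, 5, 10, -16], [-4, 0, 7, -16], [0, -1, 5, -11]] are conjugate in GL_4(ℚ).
trace(A) = 4 but trace(B) = -12. The trace is a similarity invariant, so A and B are not similar.

No.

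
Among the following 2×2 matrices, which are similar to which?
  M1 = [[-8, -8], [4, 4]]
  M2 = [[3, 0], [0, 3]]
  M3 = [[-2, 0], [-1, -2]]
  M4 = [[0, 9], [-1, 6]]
4 classes: {M1}, {M2}, {M3}, {M4}

Characteristic polynomials: χ_{M1} = x(x + 4), χ_{M2} = (x - 3)^2, χ_{M3} = (x + 2)^2, χ_{M4} = (x - 3)^2.

{M1}: invariant factors x(x + 4).

{M2}: invariant factors x - 3, x - 3.

{M3}: invariant factors (x + 2)^2.

{M4}: invariant factors (x - 3)^2.

Matrices are similar if and only if their invariant-factor lists agree; the partition into similarity classes is {M1}, {M2}, {M3}, {M4}.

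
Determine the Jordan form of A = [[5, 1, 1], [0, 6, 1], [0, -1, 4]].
The characteristic polynomial is det(xI - A) = (x - 5)^3, so the eigenvalues are 5 (algebraic multiplicity 3).

For λ = 5: rank(A - 5I) = 1, rank((A - 5I)^2) = 0. The eigenspace has dimension 3 - 1 = 2, so there are 2 Jordan blocks; the rank sequence gives block sizes [2, 1].

Assembling the blocks gives the Jordan form J above.

J = [[5, 1, 0], [0, 5, 0], [0, 0, 5]]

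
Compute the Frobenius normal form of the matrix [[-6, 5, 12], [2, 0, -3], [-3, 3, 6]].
The invariant factors of A (the non-unit diagonal entries of the Smith normal form of xI - A over ℚ[x]) are x^3 - x - 3, each dividing the next. The characteristic polynomial is their product, x^3 - x - 3.

The rational canonical form is the block-diagonal matrix of companion matrices C(f_i):
R = [[0, 0, 3], [1, 0, 1], [0, 1, 0]].

Note the characteristic polynomial does not split into linear factors over ℚ, so A has no Jordan form over ℚ; the rational canonical form exists over any field.

R = [[0, 0, 3], [1, 0, 1], [0, 1, 0]]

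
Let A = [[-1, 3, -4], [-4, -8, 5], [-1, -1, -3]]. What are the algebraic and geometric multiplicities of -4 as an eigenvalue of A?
algebraic multiplicity 3, geometric multiplicity 1

The characteristic polynomial is (x + 4)^3, so the factor x + 4 appears with exponent 3: the algebraic multiplicity is 3.

rank(A + 4I) = 2, so the eigenspace has dimension 3 - 2 = 1: the geometric multiplicity is 1.

Since 1 < 3, A is not diagonalizable.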